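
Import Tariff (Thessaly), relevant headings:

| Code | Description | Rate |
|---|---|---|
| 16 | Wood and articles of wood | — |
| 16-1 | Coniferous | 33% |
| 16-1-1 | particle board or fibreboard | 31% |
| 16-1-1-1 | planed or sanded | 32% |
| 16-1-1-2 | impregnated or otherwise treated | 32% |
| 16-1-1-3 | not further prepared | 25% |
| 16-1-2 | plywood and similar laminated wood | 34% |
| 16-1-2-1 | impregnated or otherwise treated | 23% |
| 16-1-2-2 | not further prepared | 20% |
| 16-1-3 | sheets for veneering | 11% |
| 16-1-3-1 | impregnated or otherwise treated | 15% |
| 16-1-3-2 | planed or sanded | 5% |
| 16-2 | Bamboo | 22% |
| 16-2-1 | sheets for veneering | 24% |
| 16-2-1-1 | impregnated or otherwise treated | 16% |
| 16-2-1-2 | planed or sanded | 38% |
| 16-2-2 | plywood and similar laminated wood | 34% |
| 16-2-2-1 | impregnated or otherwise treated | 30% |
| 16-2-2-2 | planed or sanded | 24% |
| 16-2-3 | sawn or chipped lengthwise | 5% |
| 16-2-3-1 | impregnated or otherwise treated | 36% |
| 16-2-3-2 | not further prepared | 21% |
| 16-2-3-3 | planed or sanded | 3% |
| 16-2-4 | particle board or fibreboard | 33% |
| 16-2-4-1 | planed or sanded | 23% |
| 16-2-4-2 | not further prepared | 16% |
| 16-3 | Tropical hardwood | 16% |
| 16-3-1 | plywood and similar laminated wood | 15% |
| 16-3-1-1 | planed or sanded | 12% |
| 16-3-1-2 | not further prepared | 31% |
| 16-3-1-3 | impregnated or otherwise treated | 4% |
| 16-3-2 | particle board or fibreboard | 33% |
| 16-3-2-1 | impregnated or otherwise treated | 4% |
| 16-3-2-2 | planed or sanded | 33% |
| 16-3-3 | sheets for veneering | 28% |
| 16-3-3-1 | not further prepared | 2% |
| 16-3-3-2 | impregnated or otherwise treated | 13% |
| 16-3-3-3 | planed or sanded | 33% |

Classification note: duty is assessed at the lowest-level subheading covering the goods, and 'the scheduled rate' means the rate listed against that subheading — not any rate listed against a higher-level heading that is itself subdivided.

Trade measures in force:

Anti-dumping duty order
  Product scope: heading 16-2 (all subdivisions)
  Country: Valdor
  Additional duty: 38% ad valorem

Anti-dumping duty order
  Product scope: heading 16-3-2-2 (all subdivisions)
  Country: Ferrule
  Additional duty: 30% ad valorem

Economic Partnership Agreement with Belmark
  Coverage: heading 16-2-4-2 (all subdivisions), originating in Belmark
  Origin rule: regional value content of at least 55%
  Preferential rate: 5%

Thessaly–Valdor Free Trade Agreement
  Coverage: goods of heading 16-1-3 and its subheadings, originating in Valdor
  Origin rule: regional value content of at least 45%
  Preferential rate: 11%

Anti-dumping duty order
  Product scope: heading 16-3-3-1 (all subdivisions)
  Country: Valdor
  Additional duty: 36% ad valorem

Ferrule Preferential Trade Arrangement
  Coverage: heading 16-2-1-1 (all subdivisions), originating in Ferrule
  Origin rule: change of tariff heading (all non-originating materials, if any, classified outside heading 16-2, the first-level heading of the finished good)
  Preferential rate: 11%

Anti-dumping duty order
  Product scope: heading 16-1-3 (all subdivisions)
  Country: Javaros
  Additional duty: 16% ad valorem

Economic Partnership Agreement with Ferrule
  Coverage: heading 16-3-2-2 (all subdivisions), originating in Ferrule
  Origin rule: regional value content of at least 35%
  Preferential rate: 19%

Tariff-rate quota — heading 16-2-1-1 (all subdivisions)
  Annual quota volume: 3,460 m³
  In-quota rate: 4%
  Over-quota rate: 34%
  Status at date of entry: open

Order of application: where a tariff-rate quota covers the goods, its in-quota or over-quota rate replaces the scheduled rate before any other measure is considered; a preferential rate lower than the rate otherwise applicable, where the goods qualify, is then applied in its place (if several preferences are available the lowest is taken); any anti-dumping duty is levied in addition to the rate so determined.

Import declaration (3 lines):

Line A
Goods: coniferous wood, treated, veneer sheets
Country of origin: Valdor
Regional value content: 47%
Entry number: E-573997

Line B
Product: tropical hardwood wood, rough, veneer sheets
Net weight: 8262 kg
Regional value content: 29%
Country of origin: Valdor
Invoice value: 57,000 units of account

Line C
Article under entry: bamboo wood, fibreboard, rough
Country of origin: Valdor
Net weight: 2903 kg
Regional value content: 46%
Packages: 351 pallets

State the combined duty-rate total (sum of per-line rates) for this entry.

103%

Line A: coniferous → 16-1; veneer sheets → 16-1-3; treated → 16-1-3-1. Scheduled 15%. Valdor agreement on 16-1-3: RVC ≥ 45% → 11% available; preferential 11%. → 11%.
Line B: tropical hardwood → 16-3; veneer sheets → 16-3-3; rough → 16-3-3-1. Scheduled 2%. Valdor agreement on 16-1-3: 16-3-3-1 not covered; anti-dumping (Valdor, 16-3-3-1): +36%; total 2% + 36% = 38%. → 38%.
Line C: bamboo → 16-2; fibreboard → 16-2-4; rough → 16-2-4-2. Scheduled 16%. Valdor agreement on 16-1-3: 16-2-4-2 not covered; anti-dumping (Valdor, 16-2): +38%; total 16% + 38% = 54%. → 54%.
Sum: 11% + 38% + 54% = 103%.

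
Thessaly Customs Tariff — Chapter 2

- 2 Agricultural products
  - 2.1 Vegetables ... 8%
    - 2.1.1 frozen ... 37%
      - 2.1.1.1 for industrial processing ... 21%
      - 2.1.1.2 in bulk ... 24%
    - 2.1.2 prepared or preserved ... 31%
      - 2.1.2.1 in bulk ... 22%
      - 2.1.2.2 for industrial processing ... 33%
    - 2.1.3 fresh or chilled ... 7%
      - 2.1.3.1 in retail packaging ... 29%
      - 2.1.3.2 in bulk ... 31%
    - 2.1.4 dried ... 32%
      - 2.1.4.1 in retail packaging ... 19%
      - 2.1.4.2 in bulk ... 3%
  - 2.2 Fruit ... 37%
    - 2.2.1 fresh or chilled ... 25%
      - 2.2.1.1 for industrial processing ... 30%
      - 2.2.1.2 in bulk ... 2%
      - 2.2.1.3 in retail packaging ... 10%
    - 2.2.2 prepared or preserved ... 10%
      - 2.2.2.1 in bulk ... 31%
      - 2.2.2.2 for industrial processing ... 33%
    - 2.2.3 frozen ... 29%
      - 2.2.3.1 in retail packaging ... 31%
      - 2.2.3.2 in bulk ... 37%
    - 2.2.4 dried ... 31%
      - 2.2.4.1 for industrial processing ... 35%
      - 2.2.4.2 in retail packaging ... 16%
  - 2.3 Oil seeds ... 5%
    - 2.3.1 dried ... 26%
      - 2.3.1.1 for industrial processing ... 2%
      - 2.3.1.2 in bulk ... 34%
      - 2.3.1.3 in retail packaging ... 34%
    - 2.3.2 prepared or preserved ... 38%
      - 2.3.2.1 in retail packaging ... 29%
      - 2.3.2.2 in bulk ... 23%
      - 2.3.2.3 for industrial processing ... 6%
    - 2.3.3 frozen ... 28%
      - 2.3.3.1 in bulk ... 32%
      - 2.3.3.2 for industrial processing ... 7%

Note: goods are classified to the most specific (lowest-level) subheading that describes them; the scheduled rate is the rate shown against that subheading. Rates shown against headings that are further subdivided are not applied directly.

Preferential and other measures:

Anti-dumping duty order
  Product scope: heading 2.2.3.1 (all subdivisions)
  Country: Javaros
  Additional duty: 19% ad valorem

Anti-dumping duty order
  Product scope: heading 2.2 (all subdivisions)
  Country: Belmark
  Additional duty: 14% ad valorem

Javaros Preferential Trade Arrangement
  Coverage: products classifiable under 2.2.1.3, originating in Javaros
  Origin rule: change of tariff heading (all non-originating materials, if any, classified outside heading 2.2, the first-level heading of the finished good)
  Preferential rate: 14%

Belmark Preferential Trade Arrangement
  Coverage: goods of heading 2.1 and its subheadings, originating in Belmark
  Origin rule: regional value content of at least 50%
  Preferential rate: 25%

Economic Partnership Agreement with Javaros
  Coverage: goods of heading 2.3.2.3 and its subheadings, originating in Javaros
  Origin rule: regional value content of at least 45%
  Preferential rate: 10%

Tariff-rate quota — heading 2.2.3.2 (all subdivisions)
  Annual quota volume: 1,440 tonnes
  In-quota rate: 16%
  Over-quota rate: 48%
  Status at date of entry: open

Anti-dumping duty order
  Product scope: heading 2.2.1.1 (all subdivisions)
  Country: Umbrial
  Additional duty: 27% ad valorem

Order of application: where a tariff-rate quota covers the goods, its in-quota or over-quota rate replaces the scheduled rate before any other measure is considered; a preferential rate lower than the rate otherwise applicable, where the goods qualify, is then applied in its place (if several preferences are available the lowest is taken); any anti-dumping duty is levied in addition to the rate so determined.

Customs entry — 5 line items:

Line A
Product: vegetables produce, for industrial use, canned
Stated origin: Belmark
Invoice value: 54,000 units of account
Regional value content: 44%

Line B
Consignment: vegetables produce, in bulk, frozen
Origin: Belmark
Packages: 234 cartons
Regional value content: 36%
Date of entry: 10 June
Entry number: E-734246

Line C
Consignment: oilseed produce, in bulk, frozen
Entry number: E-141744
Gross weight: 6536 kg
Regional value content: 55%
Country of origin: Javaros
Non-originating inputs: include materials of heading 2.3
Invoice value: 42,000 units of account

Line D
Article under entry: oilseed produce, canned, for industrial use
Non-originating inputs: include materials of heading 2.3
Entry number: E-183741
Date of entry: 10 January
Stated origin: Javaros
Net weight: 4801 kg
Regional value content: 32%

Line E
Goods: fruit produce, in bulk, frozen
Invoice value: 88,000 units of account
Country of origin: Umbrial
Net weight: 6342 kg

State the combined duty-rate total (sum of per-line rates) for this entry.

Line A: vegetables → 2.1; canned → 2.1.2; for industrial use → 2.1.2.2. Scheduled 33%. Belmark agreement on 2.1: RVC < 50%. → 33%.
Line B: vegetables → 2.1; frozen → 2.1.1; in bulk → 2.1.1.2. Scheduled 24%. Belmark agreement on 2.1: RVC < 50%. → 24%.
Line C: oilseed → 2.3; frozen → 2.3.3; in bulk → 2.3.3.1. Scheduled 32%. Javaros agreement on 2.2.1.3: 2.3.3.1 not covered; Javaros agreement on 2.3.2.3: 2.3.3.1 not covered. → 32%.
Line D: oilseed → 2.3; canned → 2.3.2; for industrial use → 2.3.2.3. Scheduled 6%. Javaros agreement on 2.2.1.3: 2.3.2.3 not covered; Javaros agreement on 2.3.2.3: RVC < 45%. → 6%.
Line E: fruit → 2.2; frozen → 2.2.3; in bulk → 2.2.3.2. Scheduled 37%. quota on 2.2.3.2 open → in-quota 16%. → 16%.
Sum: 33% + 24% + 32% + 6% + 16% = 111%.

111%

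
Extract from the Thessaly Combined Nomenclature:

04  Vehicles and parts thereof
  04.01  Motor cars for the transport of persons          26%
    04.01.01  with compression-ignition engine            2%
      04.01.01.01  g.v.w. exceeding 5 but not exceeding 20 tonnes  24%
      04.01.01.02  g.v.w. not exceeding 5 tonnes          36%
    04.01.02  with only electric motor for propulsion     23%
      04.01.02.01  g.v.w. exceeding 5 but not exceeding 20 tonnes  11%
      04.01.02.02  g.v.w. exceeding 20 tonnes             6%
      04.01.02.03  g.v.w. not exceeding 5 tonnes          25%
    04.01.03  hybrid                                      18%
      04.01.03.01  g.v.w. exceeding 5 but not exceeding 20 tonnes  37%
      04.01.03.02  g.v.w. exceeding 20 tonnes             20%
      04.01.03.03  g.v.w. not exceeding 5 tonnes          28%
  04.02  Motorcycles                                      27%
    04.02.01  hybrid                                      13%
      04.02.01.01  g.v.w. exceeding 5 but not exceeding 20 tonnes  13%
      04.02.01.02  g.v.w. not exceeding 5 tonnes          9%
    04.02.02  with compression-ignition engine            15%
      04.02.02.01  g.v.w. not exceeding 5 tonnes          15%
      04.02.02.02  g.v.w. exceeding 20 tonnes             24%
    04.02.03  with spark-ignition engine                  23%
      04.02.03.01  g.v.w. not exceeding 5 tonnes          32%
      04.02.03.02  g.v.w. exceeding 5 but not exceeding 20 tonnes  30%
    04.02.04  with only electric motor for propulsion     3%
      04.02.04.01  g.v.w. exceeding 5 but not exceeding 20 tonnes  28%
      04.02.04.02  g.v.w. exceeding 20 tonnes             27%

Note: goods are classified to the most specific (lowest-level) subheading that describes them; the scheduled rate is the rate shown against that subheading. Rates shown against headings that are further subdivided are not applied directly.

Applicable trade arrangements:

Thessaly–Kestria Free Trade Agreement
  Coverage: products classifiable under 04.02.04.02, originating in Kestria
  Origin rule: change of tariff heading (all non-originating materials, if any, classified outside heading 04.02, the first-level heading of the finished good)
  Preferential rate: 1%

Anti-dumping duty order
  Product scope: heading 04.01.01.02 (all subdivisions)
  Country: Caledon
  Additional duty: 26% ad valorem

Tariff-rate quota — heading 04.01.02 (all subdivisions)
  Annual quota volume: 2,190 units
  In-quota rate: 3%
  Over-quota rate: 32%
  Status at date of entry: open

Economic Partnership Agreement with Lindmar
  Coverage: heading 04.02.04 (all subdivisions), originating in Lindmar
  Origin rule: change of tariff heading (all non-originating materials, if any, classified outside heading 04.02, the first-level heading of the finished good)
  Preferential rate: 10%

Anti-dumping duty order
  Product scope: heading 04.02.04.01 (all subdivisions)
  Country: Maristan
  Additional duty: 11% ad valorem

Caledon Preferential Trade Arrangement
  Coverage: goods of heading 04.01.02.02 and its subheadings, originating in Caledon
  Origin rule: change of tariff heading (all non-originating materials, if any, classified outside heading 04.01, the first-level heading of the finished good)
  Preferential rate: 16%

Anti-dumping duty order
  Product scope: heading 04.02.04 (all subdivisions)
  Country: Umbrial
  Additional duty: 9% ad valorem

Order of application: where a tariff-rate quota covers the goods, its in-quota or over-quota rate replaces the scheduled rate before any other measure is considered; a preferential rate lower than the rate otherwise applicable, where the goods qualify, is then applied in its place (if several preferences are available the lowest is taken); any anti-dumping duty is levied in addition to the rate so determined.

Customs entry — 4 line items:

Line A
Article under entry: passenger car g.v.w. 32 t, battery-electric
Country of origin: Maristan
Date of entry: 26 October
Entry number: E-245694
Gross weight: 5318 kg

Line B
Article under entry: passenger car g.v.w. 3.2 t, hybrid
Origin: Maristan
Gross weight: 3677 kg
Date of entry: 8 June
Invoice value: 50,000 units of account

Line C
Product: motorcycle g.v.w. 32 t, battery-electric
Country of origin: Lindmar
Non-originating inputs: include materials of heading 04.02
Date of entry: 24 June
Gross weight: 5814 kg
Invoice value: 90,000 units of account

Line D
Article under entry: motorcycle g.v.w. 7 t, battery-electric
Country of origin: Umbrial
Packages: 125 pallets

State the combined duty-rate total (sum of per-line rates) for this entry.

95%

Line A: passenger car → 04.01; battery-electric → 04.01.02; g.v.w. 32 t → 04.01.02.02. Scheduled 6%. quota on 04.01.02 open → in-quota 3%. → 3%.
Line B: passenger car → 04.01; hybrid → 04.01.03; g.v.w. 3.2 t → 04.01.03.03. Scheduled 28%. No special measure applies. → 28%.
Line C: motorcycle → 04.02; battery-electric → 04.02.04; g.v.w. 32 t → 04.02.04.02. Scheduled 27%. Lindmar agreement on 04.02.04: CTH not met. → 27%.
Line D: motorcycle → 04.02; battery-electric → 04.02.04; g.v.w. 7 t → 04.02.04.01. Scheduled 28%. anti-dumping (Umbrial, 04.02.04): +9%; total 28% + 9% = 37%. → 37%.
Sum: 3% + 28% + 27% + 37% = 95%.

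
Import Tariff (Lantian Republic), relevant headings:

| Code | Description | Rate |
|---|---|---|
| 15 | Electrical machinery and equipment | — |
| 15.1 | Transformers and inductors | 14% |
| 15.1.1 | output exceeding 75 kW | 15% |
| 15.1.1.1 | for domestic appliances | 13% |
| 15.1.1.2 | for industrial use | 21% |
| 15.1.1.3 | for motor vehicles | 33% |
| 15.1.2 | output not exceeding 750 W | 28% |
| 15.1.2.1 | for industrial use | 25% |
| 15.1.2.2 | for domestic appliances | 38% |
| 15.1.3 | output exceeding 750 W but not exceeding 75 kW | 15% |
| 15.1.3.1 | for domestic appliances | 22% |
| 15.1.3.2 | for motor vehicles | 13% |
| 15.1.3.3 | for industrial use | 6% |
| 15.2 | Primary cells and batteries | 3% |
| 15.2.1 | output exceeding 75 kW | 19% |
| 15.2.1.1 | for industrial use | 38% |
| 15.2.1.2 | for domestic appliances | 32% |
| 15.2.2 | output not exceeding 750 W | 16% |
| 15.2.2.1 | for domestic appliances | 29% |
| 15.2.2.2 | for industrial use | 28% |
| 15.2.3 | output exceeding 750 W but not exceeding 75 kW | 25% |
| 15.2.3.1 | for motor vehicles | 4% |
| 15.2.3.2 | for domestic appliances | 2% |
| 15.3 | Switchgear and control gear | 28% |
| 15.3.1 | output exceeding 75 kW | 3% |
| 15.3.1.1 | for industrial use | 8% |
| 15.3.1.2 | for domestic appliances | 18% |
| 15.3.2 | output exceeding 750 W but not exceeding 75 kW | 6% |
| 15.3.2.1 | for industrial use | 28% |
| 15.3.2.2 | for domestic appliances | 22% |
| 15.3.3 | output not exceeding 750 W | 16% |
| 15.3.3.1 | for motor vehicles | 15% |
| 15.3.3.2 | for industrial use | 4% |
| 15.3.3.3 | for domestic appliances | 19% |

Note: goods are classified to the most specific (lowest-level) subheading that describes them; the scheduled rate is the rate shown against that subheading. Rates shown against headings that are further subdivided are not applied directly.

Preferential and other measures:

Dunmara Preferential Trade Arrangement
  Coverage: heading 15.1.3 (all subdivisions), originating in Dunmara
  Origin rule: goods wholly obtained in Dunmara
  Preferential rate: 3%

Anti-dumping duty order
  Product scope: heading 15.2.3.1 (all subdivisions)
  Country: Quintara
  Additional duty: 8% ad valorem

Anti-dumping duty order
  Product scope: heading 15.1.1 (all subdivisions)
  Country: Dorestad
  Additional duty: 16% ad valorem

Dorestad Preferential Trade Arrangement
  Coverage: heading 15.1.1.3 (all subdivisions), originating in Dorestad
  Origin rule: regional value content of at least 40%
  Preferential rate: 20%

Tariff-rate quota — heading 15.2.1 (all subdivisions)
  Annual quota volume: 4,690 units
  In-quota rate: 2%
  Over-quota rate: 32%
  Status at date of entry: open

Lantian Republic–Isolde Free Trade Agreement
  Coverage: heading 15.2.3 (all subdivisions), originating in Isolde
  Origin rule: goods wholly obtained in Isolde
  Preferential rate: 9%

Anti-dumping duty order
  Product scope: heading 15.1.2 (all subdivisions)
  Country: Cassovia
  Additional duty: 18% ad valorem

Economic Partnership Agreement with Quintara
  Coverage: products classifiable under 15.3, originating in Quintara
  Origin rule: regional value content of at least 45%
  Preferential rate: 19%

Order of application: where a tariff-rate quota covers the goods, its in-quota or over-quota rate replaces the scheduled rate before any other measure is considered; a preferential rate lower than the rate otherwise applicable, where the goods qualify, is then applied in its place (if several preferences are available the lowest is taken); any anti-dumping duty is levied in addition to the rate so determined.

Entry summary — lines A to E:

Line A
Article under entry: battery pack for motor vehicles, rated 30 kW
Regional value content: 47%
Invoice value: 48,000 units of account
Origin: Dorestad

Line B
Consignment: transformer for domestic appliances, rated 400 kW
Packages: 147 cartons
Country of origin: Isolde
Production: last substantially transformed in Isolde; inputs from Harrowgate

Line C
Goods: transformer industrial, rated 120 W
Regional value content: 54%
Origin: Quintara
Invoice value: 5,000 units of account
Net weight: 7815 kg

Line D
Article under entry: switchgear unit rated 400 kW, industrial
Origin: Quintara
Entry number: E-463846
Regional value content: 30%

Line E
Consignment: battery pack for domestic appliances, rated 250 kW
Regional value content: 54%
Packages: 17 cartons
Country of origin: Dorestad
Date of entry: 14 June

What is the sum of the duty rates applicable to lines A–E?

Line A: battery pack → 15.2; rated 30 kW → 15.2.3; for motor vehicles → 15.2.3.1. Scheduled 4%. Dorestad agreement on 15.1.1.3: 15.2.3.1 not covered. → 4%.
Line B: transformer → 15.1; rated 400 kW → 15.1.1; for domestic appliances → 15.1.1.1. Scheduled 13%. Isolde agreement on 15.2.3: 15.1.1.1 not covered. → 13%.
Line C: transformer → 15.1; rated 120 W → 15.1.2; industrial → 15.1.2.1. Scheduled 25%. Quintara agreement on 15.3: 15.1.2.1 not covered. → 25%.
Line D: switchgear unit → 15.3; rated 400 kW → 15.3.1; industrial → 15.3.1.1. Scheduled 8%. Quintara agreement on 15.3: RVC < 45%. → 8%.
Line E: battery pack → 15.2; rated 250 kW → 15.2.1; for domestic appliances → 15.2.1.2. Scheduled 32%. quota on 15.2.1 open → in-quota 2%; Dorestad agreement on 15.1.1.3: 15.2.1.2 not covered. → 2%.
Sum: 4% + 13% + 25% + 8% + 2% = 52%.

52%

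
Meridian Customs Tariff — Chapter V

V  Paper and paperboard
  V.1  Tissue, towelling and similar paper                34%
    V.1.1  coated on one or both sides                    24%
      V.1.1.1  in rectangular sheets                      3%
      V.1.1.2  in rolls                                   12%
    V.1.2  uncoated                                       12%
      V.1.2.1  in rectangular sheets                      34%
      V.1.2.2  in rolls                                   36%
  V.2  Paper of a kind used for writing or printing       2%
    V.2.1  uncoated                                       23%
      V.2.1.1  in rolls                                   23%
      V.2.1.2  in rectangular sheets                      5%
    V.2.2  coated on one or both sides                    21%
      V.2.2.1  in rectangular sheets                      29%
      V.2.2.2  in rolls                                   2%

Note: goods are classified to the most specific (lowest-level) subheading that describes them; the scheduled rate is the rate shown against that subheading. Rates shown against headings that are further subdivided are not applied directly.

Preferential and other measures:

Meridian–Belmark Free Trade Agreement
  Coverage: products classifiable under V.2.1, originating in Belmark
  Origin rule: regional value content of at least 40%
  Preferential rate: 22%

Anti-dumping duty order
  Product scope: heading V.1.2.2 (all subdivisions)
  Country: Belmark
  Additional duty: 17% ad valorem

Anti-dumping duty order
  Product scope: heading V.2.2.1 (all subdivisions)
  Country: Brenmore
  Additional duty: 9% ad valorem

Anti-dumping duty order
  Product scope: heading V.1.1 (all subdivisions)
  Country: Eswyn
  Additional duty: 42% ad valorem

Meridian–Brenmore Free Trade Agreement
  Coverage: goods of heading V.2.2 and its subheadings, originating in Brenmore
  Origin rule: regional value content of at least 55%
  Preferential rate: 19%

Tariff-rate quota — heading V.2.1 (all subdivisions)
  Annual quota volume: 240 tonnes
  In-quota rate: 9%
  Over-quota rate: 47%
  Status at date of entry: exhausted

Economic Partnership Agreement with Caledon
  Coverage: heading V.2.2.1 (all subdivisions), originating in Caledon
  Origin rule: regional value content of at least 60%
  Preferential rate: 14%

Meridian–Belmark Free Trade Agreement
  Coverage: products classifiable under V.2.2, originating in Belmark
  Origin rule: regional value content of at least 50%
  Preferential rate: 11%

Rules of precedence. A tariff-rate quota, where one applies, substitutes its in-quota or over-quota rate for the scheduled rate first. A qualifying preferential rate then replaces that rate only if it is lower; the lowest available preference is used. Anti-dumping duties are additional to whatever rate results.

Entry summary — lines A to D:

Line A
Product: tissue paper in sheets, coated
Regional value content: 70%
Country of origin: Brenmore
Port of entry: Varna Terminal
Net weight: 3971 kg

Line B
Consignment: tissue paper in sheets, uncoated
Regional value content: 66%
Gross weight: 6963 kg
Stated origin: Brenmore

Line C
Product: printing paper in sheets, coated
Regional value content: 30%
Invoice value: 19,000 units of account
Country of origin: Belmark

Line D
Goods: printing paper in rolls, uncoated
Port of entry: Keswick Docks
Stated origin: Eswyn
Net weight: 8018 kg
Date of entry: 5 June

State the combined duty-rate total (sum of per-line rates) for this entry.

113%

Line A: tissue paper → V.1; coated → V.1.1; in sheets → V.1.1.1. Scheduled 3%. Brenmore agreement on V.2.2: V.1.1.1 not covered. → 3%.
Line B: tissue paper → V.1; uncoated → V.1.2; in sheets → V.1.2.1. Scheduled 34%. Brenmore agreement on V.2.2: V.1.2.1 not covered. → 34%.
Line C: printing paper → V.2; coated → V.2.2; in sheets → V.2.2.1. Scheduled 29%. Belmark agreement on V.2.1: V.2.2.1 not covered; Belmark agreement on V.2.2: RVC < 50%. → 29%.
Line D: printing paper → V.2; uncoated → V.2.1; in rolls → V.2.1.1. Scheduled 23%. quota on V.2.1 exhausted → over-quota 47%. → 47%.
Sum: 3% + 34% + 29% + 47% = 113%.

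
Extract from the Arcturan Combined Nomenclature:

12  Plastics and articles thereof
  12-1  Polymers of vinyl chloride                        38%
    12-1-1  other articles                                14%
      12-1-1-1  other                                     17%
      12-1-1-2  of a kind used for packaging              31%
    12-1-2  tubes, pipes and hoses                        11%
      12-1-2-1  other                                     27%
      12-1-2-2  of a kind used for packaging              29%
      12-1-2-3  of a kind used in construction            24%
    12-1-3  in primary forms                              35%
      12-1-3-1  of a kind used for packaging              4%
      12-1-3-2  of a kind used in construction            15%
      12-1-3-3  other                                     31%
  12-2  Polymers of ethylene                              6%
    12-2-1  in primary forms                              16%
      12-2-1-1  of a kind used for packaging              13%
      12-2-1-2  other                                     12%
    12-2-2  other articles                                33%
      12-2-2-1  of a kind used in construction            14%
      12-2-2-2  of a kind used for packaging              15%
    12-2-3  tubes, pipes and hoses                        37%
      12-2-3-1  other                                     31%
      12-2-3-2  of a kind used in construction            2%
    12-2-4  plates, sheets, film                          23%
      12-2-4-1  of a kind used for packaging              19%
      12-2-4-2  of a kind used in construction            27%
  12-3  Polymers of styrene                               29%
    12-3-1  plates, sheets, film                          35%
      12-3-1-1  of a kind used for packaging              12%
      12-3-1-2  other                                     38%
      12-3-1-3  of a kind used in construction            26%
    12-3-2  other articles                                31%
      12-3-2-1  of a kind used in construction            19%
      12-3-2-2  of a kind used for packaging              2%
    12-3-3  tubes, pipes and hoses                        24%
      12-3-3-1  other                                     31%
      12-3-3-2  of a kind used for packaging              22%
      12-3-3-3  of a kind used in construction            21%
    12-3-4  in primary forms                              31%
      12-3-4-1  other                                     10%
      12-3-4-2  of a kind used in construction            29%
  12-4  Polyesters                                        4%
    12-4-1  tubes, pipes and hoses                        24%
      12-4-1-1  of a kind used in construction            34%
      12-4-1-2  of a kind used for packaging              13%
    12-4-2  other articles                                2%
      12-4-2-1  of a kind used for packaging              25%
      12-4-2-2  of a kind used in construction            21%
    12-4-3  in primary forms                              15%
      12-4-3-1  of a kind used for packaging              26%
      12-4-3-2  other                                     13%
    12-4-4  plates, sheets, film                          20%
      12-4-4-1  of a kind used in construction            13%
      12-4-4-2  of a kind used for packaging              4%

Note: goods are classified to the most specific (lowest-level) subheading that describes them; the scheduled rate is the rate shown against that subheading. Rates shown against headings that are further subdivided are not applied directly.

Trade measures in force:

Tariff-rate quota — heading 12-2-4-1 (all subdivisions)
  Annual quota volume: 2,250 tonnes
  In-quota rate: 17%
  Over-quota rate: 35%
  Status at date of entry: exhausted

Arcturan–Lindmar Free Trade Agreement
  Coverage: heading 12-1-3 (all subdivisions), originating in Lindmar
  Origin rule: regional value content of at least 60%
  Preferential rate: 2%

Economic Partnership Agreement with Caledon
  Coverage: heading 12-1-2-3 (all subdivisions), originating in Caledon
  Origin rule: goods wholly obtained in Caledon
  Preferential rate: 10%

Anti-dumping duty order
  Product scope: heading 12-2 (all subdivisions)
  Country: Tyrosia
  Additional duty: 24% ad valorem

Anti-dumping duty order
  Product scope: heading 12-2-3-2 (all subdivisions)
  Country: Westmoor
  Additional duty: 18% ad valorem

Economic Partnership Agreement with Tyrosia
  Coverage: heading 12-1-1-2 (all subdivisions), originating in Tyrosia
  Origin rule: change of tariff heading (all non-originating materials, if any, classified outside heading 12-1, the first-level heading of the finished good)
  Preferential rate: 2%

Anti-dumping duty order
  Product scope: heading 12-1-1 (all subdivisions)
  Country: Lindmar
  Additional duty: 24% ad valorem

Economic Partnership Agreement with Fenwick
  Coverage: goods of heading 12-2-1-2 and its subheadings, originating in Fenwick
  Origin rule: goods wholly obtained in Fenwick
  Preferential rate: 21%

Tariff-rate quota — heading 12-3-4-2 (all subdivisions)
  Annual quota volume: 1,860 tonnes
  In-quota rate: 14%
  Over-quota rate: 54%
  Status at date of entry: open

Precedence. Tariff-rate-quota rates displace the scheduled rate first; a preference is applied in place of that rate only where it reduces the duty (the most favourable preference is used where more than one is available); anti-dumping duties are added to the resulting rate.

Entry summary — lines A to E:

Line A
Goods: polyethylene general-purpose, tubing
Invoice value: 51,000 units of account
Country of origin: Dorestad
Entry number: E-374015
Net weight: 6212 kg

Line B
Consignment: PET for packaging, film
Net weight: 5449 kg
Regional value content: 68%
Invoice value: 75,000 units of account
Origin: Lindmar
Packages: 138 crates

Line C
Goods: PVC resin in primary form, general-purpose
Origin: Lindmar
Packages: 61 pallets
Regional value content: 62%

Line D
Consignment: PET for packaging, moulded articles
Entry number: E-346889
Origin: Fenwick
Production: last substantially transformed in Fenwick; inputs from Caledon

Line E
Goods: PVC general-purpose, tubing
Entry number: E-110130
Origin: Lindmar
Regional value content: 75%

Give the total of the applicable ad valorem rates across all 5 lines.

89%

Line A: polyethylene → 12-2; tubing → 12-2-3; general-purpose → 12-2-3-1. Scheduled 31%. No special measure applies. → 31%.
Line B: PET → 12-4; film → 12-4-4; for packaging → 12-4-4-2. Scheduled 4%. Lindmar agreement on 12-1-3: 12-4-4-2 not covered. → 4%.
Line C: PVC → 12-1; resin in primary form → 12-1-3; general-purpose → 12-1-3-3. Scheduled 31%. Lindmar agreement on 12-1-3: RVC ≥ 60% → 2% available; preferential 2%. → 2%.
Line D: PET → 12-4; moulded articles → 12-4-2; for packaging → 12-4-2-1. Scheduled 25%. Fenwick agreement on 12-2-1-2: 12-4-2-1 not covered. → 25%.
Line E: PVC → 12-1; tubing → 12-1-2; general-purpose → 12-1-2-1. Scheduled 27%. Lindmar agreement on 12-1-3: 12-1-2-1 not covered. → 27%.
Sum: 31% + 4% + 2% + 25% + 27% = 89%.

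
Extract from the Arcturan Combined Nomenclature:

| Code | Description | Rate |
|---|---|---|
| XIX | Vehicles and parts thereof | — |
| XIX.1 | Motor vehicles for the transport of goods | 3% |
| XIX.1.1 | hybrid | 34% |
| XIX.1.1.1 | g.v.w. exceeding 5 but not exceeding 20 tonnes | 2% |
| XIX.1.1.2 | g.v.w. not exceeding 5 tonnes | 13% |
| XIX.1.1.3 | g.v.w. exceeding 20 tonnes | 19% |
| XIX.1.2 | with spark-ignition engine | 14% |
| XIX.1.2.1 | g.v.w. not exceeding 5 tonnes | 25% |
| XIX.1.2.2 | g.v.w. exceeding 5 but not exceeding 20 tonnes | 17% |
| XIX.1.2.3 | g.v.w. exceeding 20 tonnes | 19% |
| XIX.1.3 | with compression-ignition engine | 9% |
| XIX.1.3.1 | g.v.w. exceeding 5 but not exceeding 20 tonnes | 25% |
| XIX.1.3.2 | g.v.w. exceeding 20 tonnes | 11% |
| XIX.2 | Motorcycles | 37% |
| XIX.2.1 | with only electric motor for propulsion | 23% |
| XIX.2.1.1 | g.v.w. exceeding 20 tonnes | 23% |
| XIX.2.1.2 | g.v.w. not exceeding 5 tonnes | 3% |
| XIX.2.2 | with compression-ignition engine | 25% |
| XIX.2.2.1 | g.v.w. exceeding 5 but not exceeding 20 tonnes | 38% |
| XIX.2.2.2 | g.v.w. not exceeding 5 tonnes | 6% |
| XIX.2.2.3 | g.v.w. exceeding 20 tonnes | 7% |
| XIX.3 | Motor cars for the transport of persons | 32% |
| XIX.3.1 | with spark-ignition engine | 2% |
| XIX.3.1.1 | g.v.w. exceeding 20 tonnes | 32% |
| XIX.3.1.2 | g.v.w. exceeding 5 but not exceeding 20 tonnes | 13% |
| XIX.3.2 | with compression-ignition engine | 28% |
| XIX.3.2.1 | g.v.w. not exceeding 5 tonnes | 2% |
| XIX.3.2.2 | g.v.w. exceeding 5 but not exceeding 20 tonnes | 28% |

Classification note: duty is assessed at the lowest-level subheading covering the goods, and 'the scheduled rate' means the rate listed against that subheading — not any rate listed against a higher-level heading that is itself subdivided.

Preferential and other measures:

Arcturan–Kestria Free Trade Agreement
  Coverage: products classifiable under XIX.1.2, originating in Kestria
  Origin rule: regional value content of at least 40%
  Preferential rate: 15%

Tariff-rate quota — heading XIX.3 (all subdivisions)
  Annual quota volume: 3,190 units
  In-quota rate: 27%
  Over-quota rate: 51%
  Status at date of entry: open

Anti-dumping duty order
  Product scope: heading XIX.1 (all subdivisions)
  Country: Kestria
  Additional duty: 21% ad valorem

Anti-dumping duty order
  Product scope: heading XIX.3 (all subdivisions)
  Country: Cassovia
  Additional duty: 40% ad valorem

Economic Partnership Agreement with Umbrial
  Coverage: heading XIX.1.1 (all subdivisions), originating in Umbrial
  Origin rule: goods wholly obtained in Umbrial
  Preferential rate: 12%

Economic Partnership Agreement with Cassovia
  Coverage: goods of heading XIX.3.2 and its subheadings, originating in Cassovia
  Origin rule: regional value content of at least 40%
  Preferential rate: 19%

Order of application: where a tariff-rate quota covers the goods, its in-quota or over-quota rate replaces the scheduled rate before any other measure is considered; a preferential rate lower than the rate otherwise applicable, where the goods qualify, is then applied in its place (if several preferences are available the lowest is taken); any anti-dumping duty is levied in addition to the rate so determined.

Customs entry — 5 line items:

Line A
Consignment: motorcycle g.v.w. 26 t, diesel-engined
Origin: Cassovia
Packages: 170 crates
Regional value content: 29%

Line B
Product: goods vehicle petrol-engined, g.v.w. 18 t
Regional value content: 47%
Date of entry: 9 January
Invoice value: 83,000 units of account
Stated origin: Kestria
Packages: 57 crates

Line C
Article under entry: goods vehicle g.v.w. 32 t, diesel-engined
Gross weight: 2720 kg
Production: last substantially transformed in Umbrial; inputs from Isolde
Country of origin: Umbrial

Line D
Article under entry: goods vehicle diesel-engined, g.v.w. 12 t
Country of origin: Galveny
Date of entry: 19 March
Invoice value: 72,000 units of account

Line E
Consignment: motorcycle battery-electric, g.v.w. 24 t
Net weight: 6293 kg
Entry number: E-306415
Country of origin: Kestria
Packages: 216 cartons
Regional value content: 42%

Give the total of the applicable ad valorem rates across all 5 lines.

Line A: motorcycle → XIX.2; diesel-engined → XIX.2.2; g.v.w. 26 t → XIX.2.2.3. Scheduled 7%. Cassovia agreement on XIX.3.2: XIX.2.2.3 not covered. → 7%.
Line B: goods vehicle → XIX.1; petrol-engined → XIX.1.2; g.v.w. 18 t → XIX.1.2.2. Scheduled 17%. Kestria agreement on XIX.1.2: RVC ≥ 40% → 15% available; preferential 15%; anti-dumping (Kestria, XIX.1): +21%; total 15% + 21% = 36%. → 36%.
Line C: goods vehicle → XIX.1; diesel-engined → XIX.1.3; g.v.w. 32 t → XIX.1.3.2. Scheduled 11%. Umbrial agreement on XIX.1.1: XIX.1.3.2 not covered. → 11%.
Line D: goods vehicle → XIX.1; diesel-engined → XIX.1.3; g.v.w. 12 t → XIX.1.3.1. Scheduled 25%. No special measure applies. → 25%.
Line E: motorcycle → XIX.2; battery-electric → XIX.2.1; g.v.w. 24 t → XIX.2.1.1. Scheduled 23%. Kestria agreement on XIX.1.2: XIX.2.1.1 not covered. → 23%.
Sum: 7% + 36% + 11% + 25% + 23% = 102%.

102%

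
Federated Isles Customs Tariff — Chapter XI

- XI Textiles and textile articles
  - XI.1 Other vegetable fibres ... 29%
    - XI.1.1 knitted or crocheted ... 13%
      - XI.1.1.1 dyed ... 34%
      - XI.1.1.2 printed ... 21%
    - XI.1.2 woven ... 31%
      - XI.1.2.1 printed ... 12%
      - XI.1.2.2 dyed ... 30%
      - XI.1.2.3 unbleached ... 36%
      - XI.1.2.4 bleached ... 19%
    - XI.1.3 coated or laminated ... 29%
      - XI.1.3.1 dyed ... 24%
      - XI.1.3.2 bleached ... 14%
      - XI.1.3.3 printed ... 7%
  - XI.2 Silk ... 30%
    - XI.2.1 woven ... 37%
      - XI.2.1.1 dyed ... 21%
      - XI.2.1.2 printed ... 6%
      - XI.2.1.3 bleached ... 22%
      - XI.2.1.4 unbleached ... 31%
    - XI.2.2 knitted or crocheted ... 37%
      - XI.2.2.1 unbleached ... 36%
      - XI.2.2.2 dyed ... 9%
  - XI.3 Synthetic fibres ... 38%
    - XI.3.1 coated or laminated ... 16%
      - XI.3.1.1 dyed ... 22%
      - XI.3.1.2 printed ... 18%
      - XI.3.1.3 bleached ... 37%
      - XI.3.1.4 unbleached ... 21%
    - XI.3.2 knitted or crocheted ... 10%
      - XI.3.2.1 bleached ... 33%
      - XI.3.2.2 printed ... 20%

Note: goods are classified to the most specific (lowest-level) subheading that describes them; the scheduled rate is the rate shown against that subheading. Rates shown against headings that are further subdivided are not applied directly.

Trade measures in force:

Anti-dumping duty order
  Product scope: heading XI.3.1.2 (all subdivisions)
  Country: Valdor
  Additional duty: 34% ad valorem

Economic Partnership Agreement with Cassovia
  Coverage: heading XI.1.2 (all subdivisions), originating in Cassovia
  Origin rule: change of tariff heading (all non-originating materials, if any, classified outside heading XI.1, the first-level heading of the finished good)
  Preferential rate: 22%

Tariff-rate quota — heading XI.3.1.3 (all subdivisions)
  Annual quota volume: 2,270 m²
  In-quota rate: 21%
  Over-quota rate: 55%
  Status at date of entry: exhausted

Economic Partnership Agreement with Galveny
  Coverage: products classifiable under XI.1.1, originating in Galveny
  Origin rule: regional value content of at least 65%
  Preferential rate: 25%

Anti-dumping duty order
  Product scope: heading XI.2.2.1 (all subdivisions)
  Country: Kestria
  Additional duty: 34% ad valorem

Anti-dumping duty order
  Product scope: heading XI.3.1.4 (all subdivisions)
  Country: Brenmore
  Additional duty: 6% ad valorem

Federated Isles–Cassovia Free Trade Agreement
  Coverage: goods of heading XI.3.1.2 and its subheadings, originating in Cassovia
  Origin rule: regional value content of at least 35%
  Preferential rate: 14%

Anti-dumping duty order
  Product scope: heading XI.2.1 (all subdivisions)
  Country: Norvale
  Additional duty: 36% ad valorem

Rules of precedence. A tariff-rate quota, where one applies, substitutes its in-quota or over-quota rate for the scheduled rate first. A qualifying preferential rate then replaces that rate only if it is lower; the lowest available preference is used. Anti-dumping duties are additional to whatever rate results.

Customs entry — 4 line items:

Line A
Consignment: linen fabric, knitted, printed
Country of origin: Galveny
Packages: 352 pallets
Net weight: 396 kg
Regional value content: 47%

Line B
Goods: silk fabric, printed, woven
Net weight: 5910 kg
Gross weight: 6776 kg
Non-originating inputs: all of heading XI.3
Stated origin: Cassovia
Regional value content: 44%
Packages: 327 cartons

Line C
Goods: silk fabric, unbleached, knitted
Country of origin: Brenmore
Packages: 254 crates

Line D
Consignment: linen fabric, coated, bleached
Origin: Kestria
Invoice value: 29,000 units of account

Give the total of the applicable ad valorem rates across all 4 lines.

77%

Line A: linen → XI.1; knitted → XI.1.1; printed → XI.1.1.2. Scheduled 21%. Galveny agreement on XI.1.1: RVC < 65%. → 21%.
Line B: silk → XI.2; woven → XI.2.1; printed → XI.2.1.2. Scheduled 6%. Cassovia agreement on XI.1.2: XI.2.1.2 not covered; Cassovia agreement on XI.3.1.2: XI.2.1.2 not covered. → 6%.
Line C: silk → XI.2; knitted → XI.2.2; unbleached → XI.2.2.1. Scheduled 36%. No special measure applies. → 36%.
Line D: linen → XI.1; coated → XI.1.3; bleached → XI.1.3.2. Scheduled 14%. No special measure applies. → 14%.
Sum: 21% + 6% + 36% + 14% = 77%.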